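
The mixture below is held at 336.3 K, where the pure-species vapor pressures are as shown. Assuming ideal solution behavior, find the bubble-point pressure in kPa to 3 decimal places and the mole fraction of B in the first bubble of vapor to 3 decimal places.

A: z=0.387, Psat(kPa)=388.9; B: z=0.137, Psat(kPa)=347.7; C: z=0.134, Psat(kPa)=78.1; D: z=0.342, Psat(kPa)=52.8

Pbub = 226.662 kPa, y_B = 0.210

At the bubble point ψ → 0, so ΣzᵢKᵢ = 1 with Kᵢ = Pᵢˢᵃᵗ/P ⇒ P = ΣzᵢPᵢˢᵃᵗ.
P = 0.387·388.9 + 0.137·347.7 + 0.134·78.1 + 0.342·52.8 = 226.662 kPa
yᵢ = zᵢPᵢˢᵃᵗ/P ⇒ y_B = 0.137·347.7/226.662 = 0.210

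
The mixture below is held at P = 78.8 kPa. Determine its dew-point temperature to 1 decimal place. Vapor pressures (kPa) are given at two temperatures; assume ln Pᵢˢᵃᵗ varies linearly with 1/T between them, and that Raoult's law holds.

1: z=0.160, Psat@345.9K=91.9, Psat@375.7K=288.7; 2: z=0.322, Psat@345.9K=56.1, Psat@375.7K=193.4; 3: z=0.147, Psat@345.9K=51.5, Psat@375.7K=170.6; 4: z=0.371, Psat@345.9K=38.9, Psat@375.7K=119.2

Dew-point temperature: Σzᵢ·P/Pᵢˢᵃᵗ(T) = 1. Interpolate ln Pᵢˢᵃᵗ = aᵢ + bᵢ/T.
  T = 345.9 K: ΣzᵢP/Pᵢˢᵃᵗ = 1.5659
  T = 375.7 K: ΣzᵢP/Pᵢˢᵃᵗ = 0.4880
  T = 360.8 K: ΣzᵢP/Pᵢˢᵃᵗ = 0.8531
  T = 353.4 K: ΣzᵢP/Pᵢˢᵃᵗ = 1.1460
  T = 357.1 K: ΣzᵢP/Pᵢˢᵃᵗ = 0.9872
  T = 355.2 K: ΣzᵢP/Pᵢˢᵃᵗ = 1.0654
Interpolating between 355.2 K and 357.1 K gives T ≈ 356.8 K.

T = 356.8 K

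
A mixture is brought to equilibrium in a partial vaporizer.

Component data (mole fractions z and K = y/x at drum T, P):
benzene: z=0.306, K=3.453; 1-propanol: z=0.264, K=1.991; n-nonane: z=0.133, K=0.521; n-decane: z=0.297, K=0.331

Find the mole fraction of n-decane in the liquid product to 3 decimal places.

x_n-decane = 0.529

Newton–Raphson from V/F = 0.5:
  V/F = 0.500: g = 0.1297, g' = -0.840 → V/F = 0.654
  V/F = 0.654: g = 0.0006, g' = -0.852 → V/F = 0.655
Converged at V/F = 0.655.
Compositions from xᵢ = zᵢ/(1+V/F(Kᵢ−1)), yᵢ = Kᵢxᵢ:
  benzene: x = 0.117, y = 0.405
  1-propanol: x = 0.160, y = 0.319
  n-nonane: x = 0.194, y = 0.101
  n-decane: x = 0.529, y = 0.175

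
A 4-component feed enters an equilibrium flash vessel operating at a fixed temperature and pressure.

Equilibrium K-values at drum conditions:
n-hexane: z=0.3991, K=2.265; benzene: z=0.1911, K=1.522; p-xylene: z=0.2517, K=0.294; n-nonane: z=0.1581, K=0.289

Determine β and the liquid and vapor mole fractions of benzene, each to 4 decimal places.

β = 0.4181, x_benzene = 0.1569, y_benzene = 0.2387

Newton iteration, β⁰ = 0.5:
  β = 0.5000: g = -0.06070, g' = -0.7645 → β = 0.4206
  β = 0.4206: g = -0.00179, g' = -0.7236 → β = 0.4181
Converged at β = 0.4181.
Compositions from xᵢ = zᵢ/(1+β(Kᵢ−1)), yᵢ = Kᵢxᵢ:
  n-hexane: x = 0.2610, y = 0.5912
  benzene: x = 0.1569, y = 0.2387
  p-xylene: x = 0.3571, y = 0.1050
  n-nonane: x = 0.2250, y = 0.0650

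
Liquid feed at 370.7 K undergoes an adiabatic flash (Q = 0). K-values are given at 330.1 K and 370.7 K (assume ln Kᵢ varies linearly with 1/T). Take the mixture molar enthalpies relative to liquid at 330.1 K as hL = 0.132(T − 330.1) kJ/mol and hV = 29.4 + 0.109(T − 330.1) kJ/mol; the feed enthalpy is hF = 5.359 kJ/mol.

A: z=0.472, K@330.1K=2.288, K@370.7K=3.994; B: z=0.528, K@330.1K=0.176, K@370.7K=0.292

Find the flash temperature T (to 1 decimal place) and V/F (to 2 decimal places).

Adiabatic flash: solve Rachford–Rice at each trial T, then check hF = ψ·hV(T) + (1−ψ)·hL(T).
  T = 330.1 K: K = (2.288, 0.176), RR gives ψ = 0.163, H_out = 4.789 kJ/mol
  T = 370.7 K: K = (3.994, 0.292), RR gives ψ = 0.490, H_out = 19.317 kJ/mol
  T = 350.4 K: K = (3.072, 0.230), RR gives ψ = 0.358, H_out = 13.044 kJ/mol
  T = 340.2 K: K = (2.661, 0.202), RR gives ψ = 0.274, H_out = 9.311 kJ/mol
  T = 335.1 K: K = (2.468, 0.189), RR gives ψ = 0.222, H_out = 7.165 kJ/mol
  T = 332.6 K: K = (2.377, 0.182), RR gives ψ = 0.194, H_out = 6.016 kJ/mol
  T = 331.4 K: K = (2.334, 0.179), RR gives ψ = 0.179, H_out = 5.438 kJ/mol
Linear interpolation between T = 330.1 (H_out = 4.789) and T = 331.4 (H_out = 5.438) on hF = 5.359 gives T ≈ 331.2 K, at which ψ = 0.18.

T = 331.2 K, V/F = 0.18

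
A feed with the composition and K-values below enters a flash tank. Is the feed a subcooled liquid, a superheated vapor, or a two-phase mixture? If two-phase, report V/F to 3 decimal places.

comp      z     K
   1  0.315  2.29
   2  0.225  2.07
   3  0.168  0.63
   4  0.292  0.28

ΣzᵢKᵢ = 1.375; Σzᵢ/Kᵢ = 1.556.
Both exceed 1, so a two-phase solution exists.
Newton–Raphson from ψ = 0.5:
  ψ = 0.500: g = -0.0009, g' = -0.707 → ψ = 0.499
Converged at ψ = 0.499.

two-phase, V/F = 0.499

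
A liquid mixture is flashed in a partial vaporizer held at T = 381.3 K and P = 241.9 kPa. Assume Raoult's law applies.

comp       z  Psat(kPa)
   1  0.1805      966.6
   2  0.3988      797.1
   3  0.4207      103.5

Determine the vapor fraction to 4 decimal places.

Raoult's law: Kᵢ = Pᵢˢᵃᵗ/P = Pᵢˢᵃᵗ/241.9.
  K_1 = 966.6/241.9 = 3.995866, K_2 = 797.1/241.9 = 3.295163, K_3 = 103.5/241.9 = 0.427863
Rachford–Rice: g(ψ) = Σ zᵢ(Kᵢ−1)/(1+ψ(Kᵢ−1)) = 0.
Check two-phase: ΣzᵢKᵢ = 2.2154 > 1 and Σzᵢ/Kᵢ = 1.1495 > 1, so g(0) = 1.2154 > 0 and g(1) = -0.1495 < 0.
Iterate (Newton) starting at ψ = 0.5:
  ψ = 0.5000: g = 0.30554, g' = -0.9853 → ψ = 0.8101
  ψ = 0.8101: g = 0.02928, g' = -0.8733 → ψ = 0.8436
  ψ = 0.8436: g = -0.00024, g' = -0.8884 → ψ = 0.8434
Converged at ψ = 0.8434.

ψ = 0.8434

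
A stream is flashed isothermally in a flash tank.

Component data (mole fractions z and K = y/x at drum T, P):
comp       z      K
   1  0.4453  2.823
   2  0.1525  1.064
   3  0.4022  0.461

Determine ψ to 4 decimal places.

Material balance + equilibrium reduce to Σ zᵢ(Kᵢ−1)/(1+ψ(Kᵢ−1)) = 0.
g(0) = ΣzᵢKᵢ − 1 = 0.6048 and g(1) = 1 − Σzᵢ/Kᵢ = -0.1735, so a root lies in (0, 1).
Iterate (Newton) starting at ψ = 0.49:
  ψ = 0.4900: g = 0.14365, g' = -0.6292 → ψ = 0.7183
  ψ = 0.7183: g = 0.00710, g' = -0.5892 → ψ = 0.7303
Converged at ψ = 0.7303.

ψ = 0.7303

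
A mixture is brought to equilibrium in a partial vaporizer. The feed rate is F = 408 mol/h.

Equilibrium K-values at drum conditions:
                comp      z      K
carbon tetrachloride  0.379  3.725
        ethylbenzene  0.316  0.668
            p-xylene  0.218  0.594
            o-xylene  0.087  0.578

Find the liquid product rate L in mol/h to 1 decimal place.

Rachford–Rice: g(ψ) = Σ zᵢ(Kᵢ−1)/(1+ψ(Kᵢ−1)) = 0.
Check two-phase: ΣzᵢKᵢ = 1.803 > 1 and Σzᵢ/Kᵢ = 1.092 > 1, so g(0) = 0.803 > 0 and g(1) = -0.092 < 0.
Iterate (Newton) starting at ψ = 0.53:
  ψ = 0.530: g = 0.1352, g' = -0.606 → ψ = 0.753
  ψ = 0.753: g = 0.0173, g' = -0.472 → ψ = 0.789
  ψ = 0.789: g = 0.0002, g' = -0.460 → ψ = 0.790
Converged at ψ = 0.790.
Then V = ψ·F = 0.7900·408 = 322.3 mol/h and L = F − V = 85.7 mol/h.

L = 85.7 mol/h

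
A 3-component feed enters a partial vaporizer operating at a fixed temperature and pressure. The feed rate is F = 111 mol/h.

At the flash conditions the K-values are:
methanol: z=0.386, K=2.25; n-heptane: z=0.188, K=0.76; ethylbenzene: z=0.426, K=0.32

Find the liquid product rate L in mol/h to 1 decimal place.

Material balance + equilibrium reduce to Σ zᵢ(Kᵢ−1)/(1+V/F(Kᵢ−1)) = 0.
Feasibility: ΣzᵢKᵢ = 1.148, Σzᵢ/Kᵢ = 1.750 — both > 1, two phases present.
Iterate (Newton) starting at V/F = 0.52:
  V/F = 0.520: g = -0.2073, g' = -0.707 → V/F = 0.227
  V/F = 0.227: g = -0.0143, g' = -0.654 → V/F = 0.205
Converged at V/F = 0.205.
Then V = V/F·F = 0.2050·111 = 22.8 mol/h and L = F − V = 88.2 mol/h.

L = 88.2 mol/h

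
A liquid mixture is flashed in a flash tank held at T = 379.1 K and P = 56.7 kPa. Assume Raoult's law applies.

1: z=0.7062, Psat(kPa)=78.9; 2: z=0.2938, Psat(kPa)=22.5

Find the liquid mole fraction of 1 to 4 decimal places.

x_1 = 0.6064

Raoult's law: Kᵢ = Pᵢˢᵃᵗ/P = Pᵢˢᵃᵗ/56.7.
  K_1 = 78.9/56.7 = 1.391534, K_2 = 22.5/56.7 = 0.396825
Rachford–Rice: g(ψ) = Σ zᵢ(Kᵢ−1)/(1+ψ(Kᵢ−1)) = 0.
g(0) = ΣzᵢKᵢ − 1 = 0.0993 and g(1) = 1 − Σzᵢ/Kᵢ = -0.2479, so a root lies in (0, 1).
Binary case is linear: z₁(K₁−1)(1+ψ(K₂−1)) + z₂(K₂−1)(1+ψ(K₁−1)) = 0
⇒ ψ = [z₁(K₁−1)+z₂(K₂−1)] / [−(K₁−1)(K₂−1)] = 0.09929/0.23616 = 0.4204
Compositions from xᵢ = zᵢ/(1+ψ(Kᵢ−1)), yᵢ = Kᵢxᵢ:
  1: x = 0.6064, y = 0.8438
  2: x = 0.3936, y = 0.1562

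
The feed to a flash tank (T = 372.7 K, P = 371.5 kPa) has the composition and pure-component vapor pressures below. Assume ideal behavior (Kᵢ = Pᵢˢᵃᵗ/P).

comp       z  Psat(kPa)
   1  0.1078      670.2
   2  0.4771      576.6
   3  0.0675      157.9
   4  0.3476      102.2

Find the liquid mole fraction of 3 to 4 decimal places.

x_3 = 0.0734

Raoult's law: Kᵢ = Pᵢˢᵃᵗ/P = Pᵢˢᵃᵗ/371.5.
  K_1 = 670.2/371.5 = 1.804038, K_2 = 576.6/371.5 = 1.552086, K_3 = 157.9/371.5 = 0.425034, K_4 = 102.2/371.5 = 0.275101
Material balance + equilibrium reduce to Σ zᵢ(Kᵢ−1)/(1+ψ(Kᵢ−1)) = 0.
g(0) = ΣzᵢKᵢ − 1 = 0.0593 and g(1) = 1 − Σzᵢ/Kᵢ = -0.7895, so a root lies in (0, 1).
Iterate (Newton) starting at ψ = 0.5:
  ψ = 0.5000: g = -0.18145, g' = -0.6181 → ψ = 0.2064
  ψ = 0.2064: g = -0.02956, g' = -0.4498 → ψ = 0.1407
  ψ = 0.1407: g = -0.00054, g' = -0.4344 → ψ = 0.1395
Converged at ψ = 0.1395.
Compositions from xᵢ = zᵢ/(1+ψ(Kᵢ−1)), yᵢ = Kᵢxᵢ:
  1: x = 0.0969, y = 0.1749
  2: x = 0.4430, y = 0.6876
  3: x = 0.0734, y = 0.0312
  4: x = 0.3867, y = 0.1064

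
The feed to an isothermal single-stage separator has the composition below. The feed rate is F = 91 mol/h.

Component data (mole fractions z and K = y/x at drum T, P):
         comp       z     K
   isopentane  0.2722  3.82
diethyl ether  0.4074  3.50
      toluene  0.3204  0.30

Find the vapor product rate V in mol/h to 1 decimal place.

V = 77.2 mol/h

Let ψ = V/F and solve Σ zᵢ(Kᵢ−1)/(1+ψ(Kᵢ−1)) = 0.
Check two-phase: ΣzᵢKᵢ = 2.5618 > 1 and Σzᵢ/Kᵢ = 1.2557 > 1, so g(0) = 1.5618 > 0 and g(1) = -0.2557 < 0.
Newton–Raphson from ψ = 0.46:
  ψ = 0.4600: g = 0.47707, g' = -1.3026 → ψ = 0.8263
  ψ = 0.8263: g = 0.03079, g' = -1.3493 → ψ = 0.8491
  ψ = 0.8491: g = -0.00060, g' = -1.4031 → ψ = 0.8487
Converged at ψ = 0.8487.
Then V = ψ·F = 0.8487·91 = 77.2 mol/h and L = F − V = 13.8 mol/h.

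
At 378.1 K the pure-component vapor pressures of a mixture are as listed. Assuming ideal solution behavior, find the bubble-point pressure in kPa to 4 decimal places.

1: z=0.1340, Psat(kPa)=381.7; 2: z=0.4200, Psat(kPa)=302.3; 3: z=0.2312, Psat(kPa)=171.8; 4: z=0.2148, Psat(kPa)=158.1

Pbub = 251.7938 kPa

At the bubble point ψ → 0, so ΣzᵢKᵢ = 1 with Kᵢ = Pᵢˢᵃᵗ/P ⇒ P = ΣzᵢPᵢˢᵃᵗ.
P = 0.1340·381.7 + 0.4200·302.3 + 0.2312·171.8 + 0.2148·158.1 = 251.7938 kPa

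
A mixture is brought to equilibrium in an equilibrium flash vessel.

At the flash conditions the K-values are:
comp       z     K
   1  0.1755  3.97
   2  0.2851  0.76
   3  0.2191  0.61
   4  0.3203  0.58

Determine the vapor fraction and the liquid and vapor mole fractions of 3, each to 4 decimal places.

ψ = 0.2219, x_3 = 0.2399, y_3 = 0.1463

Let ψ = V/F and solve Σ zᵢ(Kᵢ−1)/(1+ψ(Kᵢ−1)) = 0.
g(0) = ΣzᵢKᵢ − 1 = 0.2328 and g(1) = 1 − Σzᵢ/Kᵢ = -0.3308, so a root lies in (0, 1).
Iterate (Newton) starting at ψ = 0.5:
  ψ = 0.5000: g = -0.14444, g' = -0.4139 → ψ = 0.1510
  ψ = 0.1510: g = 0.05443, g' = -0.8576 → ψ = 0.2145
  ψ = 0.2145: g = 0.00519, g' = -0.7039 → ψ = 0.2218
  ψ = 0.2218: g = 0.00005, g' = -0.6895 → ψ = 0.2219
Converged at ψ = 0.2219.
Compositions from xᵢ = zᵢ/(1+ψ(Kᵢ−1)), yᵢ = Kᵢxᵢ:
  1: x = 0.1058, y = 0.4200
  2: x = 0.3011, y = 0.2289
  3: x = 0.2399, y = 0.1463
  4: x = 0.3532, y = 0.2049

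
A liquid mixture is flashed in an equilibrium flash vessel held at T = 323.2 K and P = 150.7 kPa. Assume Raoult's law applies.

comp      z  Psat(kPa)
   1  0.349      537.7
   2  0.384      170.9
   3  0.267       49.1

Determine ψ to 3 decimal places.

ψ = 0.736

Raoult's law: Kᵢ = Pᵢˢᵃᵗ/P = Pᵢˢᵃᵗ/150.7.
  K_1 = 537.7/150.7 = 3.56802, K_2 = 170.9/150.7 = 1.13404, K_3 = 49.1/150.7 = 0.32581
Let ψ = V/F and solve Σ zᵢ(Kᵢ−1)/(1+ψ(Kᵢ−1)) = 0.
Feasibility: ΣzᵢKᵢ = 1.768, Σzᵢ/Kᵢ = 1.256 — both > 1, two phases present.
Newton iteration, ψ⁰ = 0.5:
  ψ = 0.500: g = 0.1691, g' = -0.723 → ψ = 0.734
  ψ = 0.734: g = 0.0014, g' = -0.758 → ψ = 0.736
Converged at ψ = 0.736.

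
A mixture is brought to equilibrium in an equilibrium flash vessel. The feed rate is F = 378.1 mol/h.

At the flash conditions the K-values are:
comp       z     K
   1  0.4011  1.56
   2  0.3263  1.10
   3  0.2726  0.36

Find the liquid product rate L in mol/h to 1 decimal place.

Rachford–Rice: g(β) = Σ zᵢ(Kᵢ−1)/(1+β(Kᵢ−1)) = 0.
Check two-phase: ΣzᵢKᵢ = 1.0828 > 1 and Σzᵢ/Kᵢ = 1.3110 > 1, so g(0) = 0.0828 > 0 and g(1) = -0.3110 < 0.
Newton–Raphson from β = 0.32:
  β = 0.3200: g = 0.00270, g' = -0.2701 → β = 0.3300
Converged at β = 0.3300.
Then V = β·F = 0.3300·378.1 = 124.8 mol/h and L = F − V = 253.3 mol/h.

L = 253.3 mol/h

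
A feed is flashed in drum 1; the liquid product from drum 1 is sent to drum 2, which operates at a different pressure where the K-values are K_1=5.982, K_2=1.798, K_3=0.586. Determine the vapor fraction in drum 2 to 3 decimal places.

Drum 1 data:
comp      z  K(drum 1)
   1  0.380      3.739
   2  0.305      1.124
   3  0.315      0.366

Drum 1:
Rachford–Rice: g(ψ₁) = Σ zᵢ(Kᵢ−1)/(1+ψ₁(Kᵢ−1)) = 0.
g(0) = ΣzᵢKᵢ − 1 = 0.879 and g(1) = 1 − Σzᵢ/Kᵢ = -0.234, so a root lies in (0, 1).
Iterate (Newton) starting at ψ₁ = 0.63:
  ψ₁ = 0.630: g = 0.0844, g' = -0.739 → ψ₁ = 0.744
  ψ₁ = 0.744: g = -0.0010, g' = -0.767 → ψ₁ = 0.743
Converged at ψ₁ = 0.743.
Drum-1 compositions:
  1: x = 0.125, y = 0.468
  2: x = 0.279, y = 0.314
  3: x = 0.596, y = 0.218
Drum-2 feed = drum-1 liquid: z₂ = (0.1252, 0.2793, 0.5955).
Drum 2:
Rachford–Rice: g(ψ₂) = Σ zᵢ(Kᵢ−1)/(1+ψ₂(Kᵢ−1)) = 0.
Feasibility: ΣzᵢKᵢ = 1.600, Σzᵢ/Kᵢ = 1.193 — both > 1, two phases present.
Newton–Raphson from ψ₂ = 0.49:
  ψ₂ = 0.490: g = 0.0322, g' = -0.515 → ψ₂ = 0.553
  ψ₂ = 0.553: g = 0.0012, g' = -0.478 → ψ₂ = 0.555
Converged at ψ₂ = 0.555.
  1: x = 0.033, y = 0.199
  2: x = 0.194, y = 0.348
  3: x = 0.773, y = 0.453

V/F (drum 2) = 0.555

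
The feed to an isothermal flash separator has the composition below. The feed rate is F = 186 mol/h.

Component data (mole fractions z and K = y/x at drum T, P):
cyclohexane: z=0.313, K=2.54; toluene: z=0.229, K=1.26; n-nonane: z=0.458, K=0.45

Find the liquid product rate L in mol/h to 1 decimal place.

Iterate (Newton) starting at V/F = 0.34:
  V/F = 0.340: g = 0.0612, g' = -0.542 → V/F = 0.453
  V/F = 0.453: g = 0.0018, g' = -0.516 → V/F = 0.456
Converged at V/F = 0.456.
Then V = V/F·F = 0.4563·186 = 84.9 mol/h and L = F − V = 101.1 mol/h.

L = 101.1 mol/h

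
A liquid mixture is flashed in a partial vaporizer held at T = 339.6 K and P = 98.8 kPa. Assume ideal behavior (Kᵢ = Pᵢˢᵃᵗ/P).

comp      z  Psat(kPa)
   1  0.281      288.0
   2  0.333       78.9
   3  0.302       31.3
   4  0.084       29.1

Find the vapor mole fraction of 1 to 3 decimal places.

Raoult's law: Kᵢ = Pᵢˢᵃᵗ/P = Pᵢˢᵃᵗ/98.8.
  K_1 = 288.0/98.8 = 2.91498, K_2 = 78.9/98.8 = 0.79858, K_3 = 31.3/98.8 = 0.31680, K_4 = 29.1/98.8 = 0.29453
Iterate (Newton) starting at ψ = 0.5:
  ψ = 0.500: g = -0.2046, g' = -0.711 → ψ = 0.212
  ψ = 0.212: g = 0.0017, g' = -0.787 → ψ = 0.214
Converged at ψ = 0.214.
Compositions from xᵢ = zᵢ/(1+ψ(Kᵢ−1)), yᵢ = Kᵢxᵢ:
  1: x = 0.199, y = 0.581
  2: x = 0.348, y = 0.278
  3: x = 0.354, y = 0.112
  4: x = 0.099, y = 0.029

y_1 = 0.581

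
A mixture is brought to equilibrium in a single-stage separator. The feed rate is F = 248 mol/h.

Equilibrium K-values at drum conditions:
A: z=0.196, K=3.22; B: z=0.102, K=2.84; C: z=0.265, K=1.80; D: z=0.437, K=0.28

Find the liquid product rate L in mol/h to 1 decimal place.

L = 133.5 mol/h

Rachford–Rice: g(ψ) = Σ zᵢ(Kᵢ−1)/(1+ψ(Kᵢ−1)) = 0.
Check two-phase: ΣzᵢKᵢ = 1.520 > 1 and Σzᵢ/Kᵢ = 1.805 > 1, so g(0) = 0.520 > 0 and g(1) = -0.805 < 0.
Newton iteration, ψ⁰ = 0.58:
  ψ = 0.580: g = -0.1144, g' = -1.012 → ψ = 0.467
  ψ = 0.467: g = -0.0051, g' = -0.937 → ψ = 0.462
Converged at ψ = 0.462.
Then V = ψ·F = 0.4615·248 = 114.5 mol/h and L = F − V = 133.5 mol/h.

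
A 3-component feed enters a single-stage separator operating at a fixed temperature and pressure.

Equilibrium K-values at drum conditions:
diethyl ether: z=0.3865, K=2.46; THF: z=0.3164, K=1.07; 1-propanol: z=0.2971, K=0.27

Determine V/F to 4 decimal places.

V/F = 0.5090

Newton iteration, V/F⁰ = 0.5:
  V/F = 0.5000: g = 0.00603, g' = -0.6694 → V/F = 0.5090
Converged at V/F = 0.5090.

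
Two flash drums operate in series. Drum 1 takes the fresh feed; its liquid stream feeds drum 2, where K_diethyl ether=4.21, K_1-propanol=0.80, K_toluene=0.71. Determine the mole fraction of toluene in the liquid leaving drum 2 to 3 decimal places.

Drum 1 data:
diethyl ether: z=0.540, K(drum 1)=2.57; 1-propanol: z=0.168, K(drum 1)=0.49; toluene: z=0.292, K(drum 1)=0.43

x_toluene (drum 2) = 0.619

Drum 1:
Rachford–Rice: g(ψ₁) = Σ zᵢ(Kᵢ−1)/(1+ψ₁(Kᵢ−1)) = 0.
Check two-phase: ΣzᵢKᵢ = 1.596 > 1 and Σzᵢ/Kᵢ = 1.232 > 1, so g(0) = 0.596 > 0 and g(1) = -0.232 < 0.
Iterate (Newton) starting at ψ₁ = 0.5:
  ψ₁ = 0.500: g = 0.1272, g' = -0.682 → ψ₁ = 0.686
  ψ₁ = 0.686: g = 0.0028, g' = -0.668 → ψ₁ = 0.691
Converged at ψ₁ = 0.691.
Drum-1 compositions:
  diethyl ether: x = 0.259, y = 0.666
  1-propanol: x = 0.259, y = 0.127
  toluene: x = 0.482, y = 0.207
Drum-2 feed = drum-1 liquid: z₂ = (0.2591, 0.2593, 0.4816).
Drum 2:
Rachford–Rice: g(ψ₂) = Σ zᵢ(Kᵢ−1)/(1+ψ₂(Kᵢ−1)) = 0.
Check two-phase: ΣzᵢKᵢ = 1.640 > 1 and Σzᵢ/Kᵢ = 1.064 > 1, so g(0) = 0.640 > 0 and g(1) = -0.064 < 0.
Iterate (Newton) starting at ψ₂ = 0.49:
  ψ₂ = 0.490: g = 0.1029, g' = -0.471 → ψ₂ = 0.709
  ψ₂ = 0.709: g = 0.0178, g' = -0.327 → ψ₂ = 0.763
  ψ₂ = 0.763: g = 0.0006, g' = -0.306 → ψ₂ = 0.765
Converged at ψ₂ = 0.765.
  diethyl ether: x = 0.075, y = 0.316
  1-propanol: x = 0.306, y = 0.245
  toluene: x = 0.619, y = 0.439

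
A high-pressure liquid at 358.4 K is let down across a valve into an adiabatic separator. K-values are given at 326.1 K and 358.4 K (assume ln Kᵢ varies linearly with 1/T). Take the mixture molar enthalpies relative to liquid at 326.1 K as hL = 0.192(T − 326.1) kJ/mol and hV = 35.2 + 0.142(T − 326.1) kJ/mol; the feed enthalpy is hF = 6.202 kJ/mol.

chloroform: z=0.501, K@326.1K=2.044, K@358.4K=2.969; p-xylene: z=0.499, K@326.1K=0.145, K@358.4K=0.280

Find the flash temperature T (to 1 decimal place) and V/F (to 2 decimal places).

T = 329.8 K, V/F = 0.16

Adiabatic flash: solve Rachford–Rice at each trial T, then check hF = ψ·hV(T) + (1−ψ)·hL(T).
  T = 326.1 K: K = (2.044, 0.145), RR gives ψ = 0.108, H_out = 3.801 kJ/mol
  T = 358.4 K: K = (2.969, 0.280), RR gives ψ = 0.442, H_out = 21.060 kJ/mol
  T = 342.2 K: K = (2.484, 0.204), RR gives ψ = 0.293, H_out = 13.184 kJ/mol
  T = 334.1 K: K = (2.257, 0.173), RR gives ψ = 0.209, H_out = 8.797 kJ/mol
  T = 330.1 K: K = (2.149, 0.158), RR gives ψ = 0.161, H_out = 6.406 kJ/mol
  T = 328.1 K: K = (2.096, 0.152), RR gives ψ = 0.135, H_out = 5.135 kJ/mol
Linear interpolation between T = 328.1 (H_out = 5.135) and T = 330.1 (H_out = 6.406) on hF = 6.202 gives T ≈ 329.8 K, at which ψ = 0.16.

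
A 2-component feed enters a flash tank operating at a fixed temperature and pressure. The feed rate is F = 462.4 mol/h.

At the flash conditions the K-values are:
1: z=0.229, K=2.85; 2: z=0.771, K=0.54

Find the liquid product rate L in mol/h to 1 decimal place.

Let β = V/F and solve Σ zᵢ(Kᵢ−1)/(1+β(Kᵢ−1)) = 0.
g(0) = ΣzᵢKᵢ − 1 = 0.069 and g(1) = 1 − Σzᵢ/Kᵢ = -0.508, so a root lies in (0, 1).
Newton iteration, β⁰ = 0.5:
  β = 0.500: g = -0.2405, g' = -0.487 → β = 0.006
  β = 0.006: g = 0.0636, g' = -0.931 → β = 0.074
  β = 0.074: g = 0.0055, g' = -0.781 → β = 0.081
Converged at β = 0.081.
Then V = β·F = 0.0811·462.4 = 37.5 mol/h and L = F − V = 424.9 mol/h.

L = 424.9 mol/h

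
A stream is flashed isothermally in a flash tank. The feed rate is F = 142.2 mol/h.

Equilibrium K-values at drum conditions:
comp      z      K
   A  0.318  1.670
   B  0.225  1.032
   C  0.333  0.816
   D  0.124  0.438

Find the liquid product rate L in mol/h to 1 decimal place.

L = 69.2 mol/h

Material balance + equilibrium reduce to Σ zᵢ(Kᵢ−1)/(1+V/F(Kᵢ−1)) = 0.
Feasibility: ΣzᵢKᵢ = 1.089, Σzᵢ/Kᵢ = 1.100 — both > 1, two phases present.
Iterate (Newton) starting at V/F = 0.5:
  V/F = 0.500: g = 0.0023, g' = -0.170 → V/F = 0.513
Converged at V/F = 0.513.
Then V = V/F·F = 0.5134·142.2 = 73.0 mol/h and L = F − V = 69.2 mol/h.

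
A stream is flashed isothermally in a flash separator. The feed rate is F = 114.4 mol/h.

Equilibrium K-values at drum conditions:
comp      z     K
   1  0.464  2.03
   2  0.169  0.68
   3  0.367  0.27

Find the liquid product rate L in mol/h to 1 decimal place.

L = 87.0 mol/h

Newton iteration, ψ⁰ = 0.4:
  ψ = 0.400: g = -0.1020, g' = -0.660 → ψ = 0.245
  ψ = 0.245: g = -0.0036, g' = -0.624 → ψ = 0.240
Converged at ψ = 0.240.
Then V = ψ·F = 0.2397·114.4 = 27.4 mol/h and L = F − V = 87.0 mol/h.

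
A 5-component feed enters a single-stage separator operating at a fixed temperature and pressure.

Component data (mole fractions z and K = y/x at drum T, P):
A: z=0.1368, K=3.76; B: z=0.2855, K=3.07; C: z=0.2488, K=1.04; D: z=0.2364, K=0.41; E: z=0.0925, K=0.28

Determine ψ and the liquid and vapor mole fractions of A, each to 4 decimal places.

ψ = 0.7104, x_A = 0.0462, y_A = 0.1737

Material balance + equilibrium reduce to Σ zᵢ(Kᵢ−1)/(1+ψ(Kᵢ−1)) = 0.
Feasibility: ΣzᵢKᵢ = 1.7724, Σzᵢ/Kᵢ = 1.2756 — both > 1, two phases present.
Iterate (Newton) starting at ψ = 0.5:
  ψ = 0.5000: g = 0.15691, g' = -0.7624 → ψ = 0.7058
  ψ = 0.7058: g = 0.00347, g' = -0.7621 → ψ = 0.7104
Converged at ψ = 0.7104.
Compositions from xᵢ = zᵢ/(1+ψ(Kᵢ−1)), yᵢ = Kᵢxᵢ:
  A: x = 0.0462, y = 0.1737
  B: x = 0.1156, y = 0.3548
  C: x = 0.2419, y = 0.2516
  D: x = 0.4070, y = 0.1669
  E: x = 0.1893, y = 0.0530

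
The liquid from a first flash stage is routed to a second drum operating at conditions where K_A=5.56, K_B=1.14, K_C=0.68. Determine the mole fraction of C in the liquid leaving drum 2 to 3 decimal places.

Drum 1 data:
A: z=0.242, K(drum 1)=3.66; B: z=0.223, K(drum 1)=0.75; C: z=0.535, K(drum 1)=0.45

x_C (drum 2) = 0.734

Drum 1:
Newton iteration, ψ₁⁰ = 0.68:
  ψ₁ = 0.680: g = -0.3080, g' = -0.650 → ψ₁ = 0.206
  ψ₁ = 0.206: g = 0.0250, g' = -0.935 → ψ₁ = 0.233
  ψ₁ = 0.233: g = 0.0007, g' = -0.881 → ψ₁ = 0.234
Converged at ψ₁ = 0.234.
Drum-1 compositions:
  A: x = 0.149, y = 0.546
  B: x = 0.237, y = 0.178
  C: x = 0.614, y = 0.276
Drum-2 feed = drum-1 liquid: z₂ = (0.1492, 0.2368, 0.6140).
Drum 2:
Let ψ₂ = V/F and solve Σ zᵢ(Kᵢ−1)/(1+ψ₂(Kᵢ−1)) = 0.
Feasibility: ΣzᵢKᵢ = 1.517, Σzᵢ/Kᵢ = 1.137 — both > 1, two phases present.
Iterate (Newton) starting at ψ₂ = 0.5:
  ψ₂ = 0.500: g = 0.0045, g' = -0.382 → ψ₂ = 0.512
Converged at ψ₂ = 0.512.
  A: x = 0.045, y = 0.249
  B: x = 0.221, y = 0.252
  C: x = 0.734, y = 0.499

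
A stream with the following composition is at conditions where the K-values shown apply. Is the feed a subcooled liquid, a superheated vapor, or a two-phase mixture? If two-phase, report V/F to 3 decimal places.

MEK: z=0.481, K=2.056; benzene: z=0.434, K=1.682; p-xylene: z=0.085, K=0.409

superheated vapor

ΣzᵢKᵢ = 1.754; Σzᵢ/Kᵢ = 0.700.
Since Σzᵢ/Kᵢ < 1 the mixture is above its dew point — single vapor phase.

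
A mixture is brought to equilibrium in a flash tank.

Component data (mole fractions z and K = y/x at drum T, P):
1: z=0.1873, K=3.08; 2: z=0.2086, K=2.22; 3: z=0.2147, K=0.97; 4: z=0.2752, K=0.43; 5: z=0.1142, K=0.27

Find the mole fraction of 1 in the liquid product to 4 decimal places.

Rachford–Rice: g(β) = Σ zᵢ(Kᵢ−1)/(1+β(Kᵢ−1)) = 0.
Check two-phase: ΣzᵢKᵢ = 1.3974 > 1 and Σzᵢ/Kᵢ = 1.4391 > 1, so g(0) = 0.3974 > 0 and g(1) = -0.4391 < 0.
Newton–Raphson from β = 0.43:
  β = 0.4300: g = 0.03675, g' = -0.6458 → β = 0.4869
  β = 0.4869: g = 0.00021, g' = -0.6402 → β = 0.4872
Converged at β = 0.4872.
Compositions from xᵢ = zᵢ/(1+β(Kᵢ−1)), yᵢ = Kᵢxᵢ:
  1: x = 0.0930, y = 0.2865
  2: x = 0.1308, y = 0.2904
  3: x = 0.2179, y = 0.2113
  4: x = 0.3810, y = 0.1638
  5: x = 0.1772, y = 0.0479

x_1 = 0.0930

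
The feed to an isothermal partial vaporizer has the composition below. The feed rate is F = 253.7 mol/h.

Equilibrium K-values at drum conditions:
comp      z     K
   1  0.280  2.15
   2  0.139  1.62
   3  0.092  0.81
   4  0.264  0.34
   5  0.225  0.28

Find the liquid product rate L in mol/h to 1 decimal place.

Rachford–Rice: g(V/F) = Σ zᵢ(Kᵢ−1)/(1+V/F(Kᵢ−1)) = 0.
Feasibility: ΣzᵢKᵢ = 1.054, Σzᵢ/Kᵢ = 1.910 — both > 1, two phases present.
Iterate (Newton) starting at V/F = 0.58:
  V/F = 0.580: g = -0.3236, g' = -0.812 → V/F = 0.182
  V/F = 0.182: g = -0.0586, g' = -0.603 → V/F = 0.084
  V/F = 0.084: g = 0.0006, g' = -0.621 → V/F = 0.085
Converged at V/F = 0.085.
Then V = V/F·F = 0.0854·253.7 = 21.7 mol/h and L = F − V = 232.0 mol/h.

L = 232.0 mol/h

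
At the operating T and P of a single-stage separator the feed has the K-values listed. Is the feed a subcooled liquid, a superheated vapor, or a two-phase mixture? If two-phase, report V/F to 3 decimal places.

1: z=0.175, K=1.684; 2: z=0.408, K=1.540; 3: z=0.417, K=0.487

ΣzᵢKᵢ = 1.126; Σzᵢ/Kᵢ = 1.225.
Both exceed 1, so a two-phase solution exists.
Material balance + equilibrium reduce to Σ zᵢ(Kᵢ−1)/(1+ψ(Kᵢ−1)) = 0.
Iterate (Newton) starting at ψ = 0.7:
  ψ = 0.700: g = -0.0930, g' = -0.367 → ψ = 0.447
  ψ = 0.447: g = -0.0084, g' = -0.310 → ψ = 0.420
Converged at ψ = 0.420.

two-phase, V/F = 0.420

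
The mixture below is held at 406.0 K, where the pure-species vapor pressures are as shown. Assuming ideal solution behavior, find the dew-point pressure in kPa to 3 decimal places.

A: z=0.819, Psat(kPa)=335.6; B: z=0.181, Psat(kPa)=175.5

At the dew point ψ → 1, so Σzᵢ/Kᵢ = 1 with Kᵢ = Pᵢˢᵃᵗ/P ⇒ 1/P = Σzᵢ/Pᵢˢᵃᵗ.
1/P = 0.819/335.6 + 0.181/175.5 = 0.003472 ⇒ P = 288.040 kPa

Pdew = 288.040 kPa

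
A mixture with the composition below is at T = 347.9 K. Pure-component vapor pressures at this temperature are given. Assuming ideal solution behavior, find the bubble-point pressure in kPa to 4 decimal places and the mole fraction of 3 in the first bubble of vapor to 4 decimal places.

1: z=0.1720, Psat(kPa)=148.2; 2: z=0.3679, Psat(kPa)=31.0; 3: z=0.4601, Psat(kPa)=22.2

At the bubble point ψ → 0, so ΣzᵢKᵢ = 1 with Kᵢ = Pᵢˢᵃᵗ/P ⇒ P = ΣzᵢPᵢˢᵃᵗ.
P = 0.1720·148.2 + 0.3679·31.0 + 0.4601·22.2 = 47.1095 kPa
yᵢ = zᵢPᵢˢᵃᵗ/P ⇒ y_3 = 0.4601·22.2/47.1095 = 0.2168

Pbub = 47.1095 kPa, y_3 = 0.2168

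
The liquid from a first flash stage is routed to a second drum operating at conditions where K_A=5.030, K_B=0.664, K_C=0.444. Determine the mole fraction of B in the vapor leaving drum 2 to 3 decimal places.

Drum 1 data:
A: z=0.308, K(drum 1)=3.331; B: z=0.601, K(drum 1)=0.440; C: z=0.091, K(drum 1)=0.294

y_B (drum 2) = 0.519

Drum 1:
Rachford–Rice: g(ψ₁) = Σ zᵢ(Kᵢ−1)/(1+ψ₁(Kᵢ−1)) = 0.
Check two-phase: ΣzᵢKᵢ = 1.317 > 1 and Σzᵢ/Kᵢ = 1.768 > 1, so g(0) = 0.317 > 0 and g(1) = -0.768 < 0.
Iterate (Newton) starting at ψ₁ = 0.5:
  ψ₁ = 0.500: g = -0.2352, g' = -0.829 → ψ₁ = 0.216
  ψ₁ = 0.216: g = 0.0186, g' = -1.047 → ψ₁ = 0.234
Converged at ψ₁ = 0.234.
Drum-1 compositions:
  A: x = 0.199, y = 0.664
  B: x = 0.692, y = 0.304
  C: x = 0.109, y = 0.032
Drum-2 feed = drum-1 liquid: z₂ = (0.1992, 0.6918, 0.1090).
Drum 2:
Material balance + equilibrium reduce to Σ zᵢ(Kᵢ−1)/(1+ψ₂(Kᵢ−1)) = 0.
Feasibility: ΣzᵢKᵢ = 1.510, Σzᵢ/Kᵢ = 1.327 — both > 1, two phases present.
Newton–Raphson from ψ₂ = 0.5:
  ψ₂ = 0.500: g = -0.0971, g' = -0.533 → ψ₂ = 0.318
  ψ₂ = 0.318: g = 0.0180, g' = -0.769 → ψ₂ = 0.341
  ψ₂ = 0.341: g = 0.0005, g' = -0.724 → ψ₂ = 0.342
Converged at ψ₂ = 0.342.
  A: x = 0.084, y = 0.421
  B: x = 0.782, y = 0.519
  C: x = 0.135, y = 0.060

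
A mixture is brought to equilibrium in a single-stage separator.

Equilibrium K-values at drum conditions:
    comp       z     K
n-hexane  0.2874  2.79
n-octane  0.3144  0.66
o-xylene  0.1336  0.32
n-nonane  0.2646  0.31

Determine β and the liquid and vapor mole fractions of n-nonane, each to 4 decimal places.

Material balance + equilibrium reduce to Σ zᵢ(Kᵢ−1)/(1+β(Kᵢ−1)) = 0.
g(0) = ΣzᵢKᵢ − 1 = 0.1341 and g(1) = 1 − Σzᵢ/Kᵢ = -0.8504, so a root lies in (0, 1).
Newton iteration, β⁰ = 0.64:
  β = 0.6400: g = -0.38467, g' = -0.8571 → β = 0.1912
  β = 0.1912: g = -0.04579, g' = -0.8015 → β = 0.1341
  β = 0.1341: g = 0.00175, g' = -0.8666 → β = 0.1361
Converged at β = 0.1361.
Compositions from xᵢ = zᵢ/(1+β(Kᵢ−1)), yᵢ = Kᵢxᵢ:
  n-hexane: x = 0.2311, y = 0.6448
  n-octane: x = 0.3297, y = 0.2176
  o-xylene: x = 0.1472, y = 0.0471
  n-nonane: x = 0.2920, y = 0.0905

β = 0.1361, x_n-nonane = 0.2920, y_n-nonane = 0.0905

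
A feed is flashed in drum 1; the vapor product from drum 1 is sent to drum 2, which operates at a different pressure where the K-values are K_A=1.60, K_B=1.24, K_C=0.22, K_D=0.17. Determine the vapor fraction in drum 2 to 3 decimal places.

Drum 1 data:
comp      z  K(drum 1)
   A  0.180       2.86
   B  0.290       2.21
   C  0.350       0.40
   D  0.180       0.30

Drum 1:
Let ψ₁ = V/F and solve Σ zᵢ(Kᵢ−1)/(1+ψ₁(Kᵢ−1)) = 0.
Feasibility: ΣzᵢKᵢ = 1.350, Σzᵢ/Kᵢ = 1.669 — both > 1, two phases present.
Newton iteration, ψ₁⁰ = 0.39:
  ψ₁ = 0.390: g = -0.0150, g' = -0.787 → ψ₁ = 0.371
Converged at ψ₁ = 0.371.
Drum-1 compositions:
  A: x = 0.107, y = 0.305
  B: x = 0.200, y = 0.442
  C: x = 0.450, y = 0.180
  D: x = 0.243, y = 0.073
Drum-2 feed = drum-1 vapor: z₂ = (0.3046, 0.4424, 0.1801, 0.0729).
Drum 2:
Rachford–Rice: g(ψ₂) = Σ zᵢ(Kᵢ−1)/(1+ψ₂(Kᵢ−1)) = 0.
Feasibility: ΣzᵢKᵢ = 1.088, Σzᵢ/Kᵢ = 1.795 — both > 1, two phases present.
Iterate (Newton) starting at ψ₂ = 0.41:
  ψ₂ = 0.410: g = -0.0549, g' = -0.444 → ψ₂ = 0.286
  ψ₂ = 0.286: g = -0.0049, g' = -0.370 → ψ₂ = 0.273
Converged at ψ₂ = 0.273.
  A: x = 0.262, y = 0.419
  B: x = 0.415, y = 0.515
  C: x = 0.229, y = 0.050
  D: x = 0.094, y = 0.016

V/F (drum 2) = 0.273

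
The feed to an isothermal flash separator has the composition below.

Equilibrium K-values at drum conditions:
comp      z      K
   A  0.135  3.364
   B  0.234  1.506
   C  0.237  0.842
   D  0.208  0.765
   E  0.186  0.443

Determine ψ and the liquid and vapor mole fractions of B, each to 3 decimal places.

Material balance + equilibrium reduce to Σ zᵢ(Kᵢ−1)/(1+ψ(Kᵢ−1)) = 0.
g(0) = ΣzᵢKᵢ − 1 = 0.248 and g(1) = 1 − Σzᵢ/Kᵢ = -0.169, so a root lies in (0, 1).
Newton–Raphson from ψ = 0.5:
  ψ = 0.500: g = 0.0011, g' = -0.329 → ψ = 0.503
Converged at ψ = 0.503.
Compositions from xᵢ = zᵢ/(1+ψ(Kᵢ−1)), yᵢ = Kᵢxᵢ:
  A: x = 0.062, y = 0.207
  B: x = 0.186, y = 0.281
  C: x = 0.257, y = 0.217
  D: x = 0.236, y = 0.180
  E: x = 0.258, y = 0.115

ψ = 0.503, x_B = 0.186, y_B = 0.281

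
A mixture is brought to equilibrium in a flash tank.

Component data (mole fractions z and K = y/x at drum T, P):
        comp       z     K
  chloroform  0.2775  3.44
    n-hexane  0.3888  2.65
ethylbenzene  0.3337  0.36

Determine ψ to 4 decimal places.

Newton–Raphson from ψ = 0.5:
  ψ = 0.5000: g = 0.34245, g' = -0.9486 → ψ = 0.8610
  ψ = 0.8610: g = 0.00769, g' = -1.0306 → ψ = 0.8685
  ψ = 0.8685: g = -0.00004, g' = -1.0414 → ψ = 0.8684
Converged at ψ = 0.8684.

ψ = 0.8684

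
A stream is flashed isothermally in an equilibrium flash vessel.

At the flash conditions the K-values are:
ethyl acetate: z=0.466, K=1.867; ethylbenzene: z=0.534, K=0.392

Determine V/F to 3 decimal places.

Rachford–Rice: g(V/F) = Σ zᵢ(Kᵢ−1)/(1+V/F(Kᵢ−1)) = 0.
Feasibility: ΣzᵢKᵢ = 1.079, Σzᵢ/Kᵢ = 1.612 — both > 1, two phases present.
Newton iteration, V/F⁰ = 0.5:
  V/F = 0.500: g = -0.1846, g' = -0.578 → V/F = 0.181
  V/F = 0.181: g = -0.0154, g' = -0.511 → V/F = 0.150
  V/F = 0.150: g = 0.0000, g' = -0.513 → V/F = 0.151
Converged at V/F = 0.151.

V/F = 0.151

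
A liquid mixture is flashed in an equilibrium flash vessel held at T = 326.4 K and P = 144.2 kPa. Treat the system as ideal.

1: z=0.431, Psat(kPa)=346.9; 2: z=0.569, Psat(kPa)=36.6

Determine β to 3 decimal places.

β = 0.173

Raoult's law: Kᵢ = Pᵢˢᵃᵗ/P = Pᵢˢᵃᵗ/144.2.
  K_1 = 346.9/144.2 = 2.40569, K_2 = 36.6/144.2 = 0.25381
Binary case is linear: z₁(K₁−1)(1+β(K₂−1)) + z₂(K₂−1)(1+β(K₁−1)) = 0
⇒ β = [z₁(K₁−1)+z₂(K₂−1)] / [−(K₁−1)(K₂−1)] = 0.1813/1.0489 = 0.173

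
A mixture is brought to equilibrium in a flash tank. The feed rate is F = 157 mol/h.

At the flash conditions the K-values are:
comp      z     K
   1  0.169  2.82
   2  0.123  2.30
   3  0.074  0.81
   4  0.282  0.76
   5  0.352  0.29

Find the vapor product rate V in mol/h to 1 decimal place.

V = 25.9 mol/h

Material balance + equilibrium reduce to Σ zᵢ(Kᵢ−1)/(1+β(Kᵢ−1)) = 0.
Feasibility: ΣzᵢKᵢ = 1.136, Σzᵢ/Kᵢ = 1.790 — both > 1, two phases present.
Newton–Raphson from β = 0.5:
  β = 0.500: g = -0.2220, g' = -0.681 → β = 0.174
  β = 0.174: g = -0.0062, g' = -0.713 → β = 0.165
Converged at β = 0.165.
Then V = β·F = 0.1652·157 = 25.9 mol/h and L = F − V = 131.1 mol/h.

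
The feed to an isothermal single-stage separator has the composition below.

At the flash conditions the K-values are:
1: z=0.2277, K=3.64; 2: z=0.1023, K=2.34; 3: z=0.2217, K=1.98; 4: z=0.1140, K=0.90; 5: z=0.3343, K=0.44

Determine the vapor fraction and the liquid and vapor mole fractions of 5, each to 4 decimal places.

Rachford–Rice: g(ψ) = Σ zᵢ(Kᵢ−1)/(1+ψ(Kᵢ−1)) = 0.
g(0) = ΣzᵢKᵢ − 1 = 0.7569 and g(1) = 1 − Σzᵢ/Kᵢ = -0.1047, so a root lies in (0, 1).
Newton–Raphson from ψ = 0.67:
  ψ = 0.6700: g = 0.10864, g' = -0.6055 → ψ = 0.8494
  ψ = 0.8494: g = -0.00145, g' = -0.6372 → ψ = 0.8472
Converged at ψ = 0.8472.
Compositions from xᵢ = zᵢ/(1+ψ(Kᵢ−1)), yᵢ = Kᵢxᵢ:
  1: x = 0.0704, y = 0.2561
  2: x = 0.0479, y = 0.1121
  3: x = 0.1211, y = 0.2398
  4: x = 0.1246, y = 0.1121
  5: x = 0.6361, y = 0.2799

ψ = 0.8472, x_5 = 0.6361, y_5 = 0.2799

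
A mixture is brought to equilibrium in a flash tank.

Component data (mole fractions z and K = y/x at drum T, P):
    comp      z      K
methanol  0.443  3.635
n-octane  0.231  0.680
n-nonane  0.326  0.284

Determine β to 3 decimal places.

Material balance + equilibrium reduce to Σ zᵢ(Kᵢ−1)/(1+β(Kᵢ−1)) = 0.
Check two-phase: ΣzᵢKᵢ = 1.860 > 1 and Σzᵢ/Kᵢ = 1.609 > 1, so g(0) = 0.860 > 0 and g(1) = -0.609 < 0.
Newton–Raphson from β = 0.5:
  β = 0.500: g = 0.0521, g' = -1.012 → β = 0.552
Converged at β = 0.552.

β = 0.552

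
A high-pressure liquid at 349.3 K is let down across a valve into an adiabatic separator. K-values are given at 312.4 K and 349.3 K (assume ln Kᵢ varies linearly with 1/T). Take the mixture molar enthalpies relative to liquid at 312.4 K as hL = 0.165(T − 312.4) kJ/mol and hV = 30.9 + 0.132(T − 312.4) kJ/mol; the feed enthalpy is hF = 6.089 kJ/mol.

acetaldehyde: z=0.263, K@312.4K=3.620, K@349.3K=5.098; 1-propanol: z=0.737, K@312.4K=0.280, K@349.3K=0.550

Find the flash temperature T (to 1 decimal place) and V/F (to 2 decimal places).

Adiabatic flash: solve Rachford–Rice at each trial T, then check hF = ψ·hV(T) + (1−ψ)·hL(T).
  T = 312.4 K: K = (3.620, 0.280), RR gives ψ = 0.084, H_out = 2.595 kJ/mol
  T = 349.3 K: K = (5.098, 0.550), RR gives ψ = 0.405, H_out = 18.098 kJ/mol
  T = 330.9 K: K = (4.339, 0.400), RR gives ψ = 0.218, H_out = 9.650 kJ/mol
  T = 321.6 K: K = (3.972, 0.336), RR gives ψ = 0.148, H_out = 6.052 kJ/mol
  T = 326.2 K: K = (4.152, 0.367), RR gives ψ = 0.182, H_out = 7.806 kJ/mol
  T = 323.9 K: K = (4.061, 0.351), RR gives ψ = 0.165, H_out = 6.924 kJ/mol
Linear interpolation between T = 321.6 (H_out = 6.052) and T = 323.9 (H_out = 6.924) on hF = 6.089 gives T ≈ 321.7 K, at which ψ = 0.15.

T = 321.7 K, V/F = 0.15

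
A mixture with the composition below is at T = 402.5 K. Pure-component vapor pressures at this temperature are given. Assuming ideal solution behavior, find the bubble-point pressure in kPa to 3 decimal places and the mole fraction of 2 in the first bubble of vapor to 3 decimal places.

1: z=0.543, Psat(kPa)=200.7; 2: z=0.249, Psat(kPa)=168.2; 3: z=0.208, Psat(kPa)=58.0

Pbub = 162.926 kPa, y_2 = 0.257

At the bubble point ψ → 0, so ΣzᵢKᵢ = 1 with Kᵢ = Pᵢˢᵃᵗ/P ⇒ P = ΣzᵢPᵢˢᵃᵗ.
P = 0.543·200.7 + 0.249·168.2 + 0.208·58.0 = 162.926 kPa
yᵢ = zᵢPᵢˢᵃᵗ/P ⇒ y_2 = 0.249·168.2/162.926 = 0.257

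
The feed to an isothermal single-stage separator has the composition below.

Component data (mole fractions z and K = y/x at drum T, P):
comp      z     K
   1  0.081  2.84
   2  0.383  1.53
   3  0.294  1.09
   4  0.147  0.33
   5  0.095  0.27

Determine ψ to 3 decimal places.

ψ = 0.514

Material balance + equilibrium reduce to Σ zᵢ(Kᵢ−1)/(1+ψ(Kᵢ−1)) = 0.
g(0) = ΣzᵢKᵢ − 1 = 0.211 and g(1) = 1 − Σzᵢ/Kᵢ = -0.346, so a root lies in (0, 1).
Newton–Raphson from ψ = 0.5:
  ψ = 0.500: g = 0.0061, g' = -0.419 → ψ = 0.515
  ψ = 0.515: g = -0.0000, g' = -0.425 → ψ = 0.514
Converged at ψ = 0.514.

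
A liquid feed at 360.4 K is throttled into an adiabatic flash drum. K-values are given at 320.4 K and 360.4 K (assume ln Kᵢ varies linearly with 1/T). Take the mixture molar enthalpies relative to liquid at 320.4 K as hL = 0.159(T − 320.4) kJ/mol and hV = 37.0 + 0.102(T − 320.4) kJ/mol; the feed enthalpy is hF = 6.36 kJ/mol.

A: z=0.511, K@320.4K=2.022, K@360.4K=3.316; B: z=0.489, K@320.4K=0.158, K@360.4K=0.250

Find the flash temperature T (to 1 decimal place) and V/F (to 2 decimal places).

Adiabatic flash: solve Rachford–Rice at each trial T, then check hF = ψ·hV(T) + (1−ψ)·hL(T).
  T = 320.4 K: K = (2.022, 0.158), RR gives ψ = 0.128, H_out = 4.751 kJ/mol
  T = 360.4 K: K = (3.316, 0.250), RR gives ψ = 0.470, H_out = 22.685 kJ/mol
  T = 340.4 K: K = (2.627, 0.201), RR gives ψ = 0.339, H_out = 15.351 kJ/mol
  T = 330.4 K: K = (2.314, 0.179), RR gives ψ = 0.250, H_out = 10.709 kJ/mol
  T = 325.4 K: K = (2.165, 0.168), RR gives ψ = 0.195, H_out = 7.948 kJ/mol
  T = 322.9 K: K = (2.093, 0.163), RR gives ψ = 0.163, H_out = 6.413 kJ/mol
  T = 321.6 K: K = (2.056, 0.160), RR gives ψ = 0.146, H_out = 5.566 kJ/mol
Linear interpolation between T = 321.6 (H_out = 5.566) and T = 322.9 (H_out = 6.413) on hF = 6.36 gives T ≈ 322.8 K, at which ψ = 0.16.

T = 322.8 K, V/F = 0.16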